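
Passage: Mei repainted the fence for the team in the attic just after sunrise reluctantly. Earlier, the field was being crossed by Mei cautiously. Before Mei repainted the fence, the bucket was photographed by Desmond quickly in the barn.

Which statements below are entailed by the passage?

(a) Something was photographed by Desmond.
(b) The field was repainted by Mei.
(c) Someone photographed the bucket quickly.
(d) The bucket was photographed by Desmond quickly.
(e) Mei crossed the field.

(a) Entailed — dropping 'in the barn', 'quickly' and generalizing the patient leaves a sub-description the original still satisfies.
(b) Not entailed — Mei repainted the fence, not the field; the field belongs to the crossing event.
(c) Entailed — every conjunct here is already in the original photographing event.
(d) Entailed — dropping 'in the barn' leaves a sub-description the original still satisfies.
(e) Not entailed — 'was crossing' is progressive on an accomplishment; it does not entail the completed 'crossed'.

(a), (c), (d)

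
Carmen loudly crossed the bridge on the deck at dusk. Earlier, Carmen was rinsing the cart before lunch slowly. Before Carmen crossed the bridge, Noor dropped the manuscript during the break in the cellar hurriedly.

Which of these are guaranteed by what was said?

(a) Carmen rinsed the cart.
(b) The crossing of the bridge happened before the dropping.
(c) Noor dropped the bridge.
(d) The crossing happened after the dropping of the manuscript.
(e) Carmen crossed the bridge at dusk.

(a) Entailed — 'rinse' is an activity; 'was rinsing' entails that some rinsing happened, so 'rinsed' holds.
(b) Not entailed — the narrative places the dropping before the crossing, not after.
(c) Not entailed — Noor dropped the manuscript, not the bridge; the bridge belongs to the crossing event.
(d) Entailed — the narrative places the dropping before the crossing.
(e) Entailed — every conjunct here is already in the original crossing event.

(a), (d), (e)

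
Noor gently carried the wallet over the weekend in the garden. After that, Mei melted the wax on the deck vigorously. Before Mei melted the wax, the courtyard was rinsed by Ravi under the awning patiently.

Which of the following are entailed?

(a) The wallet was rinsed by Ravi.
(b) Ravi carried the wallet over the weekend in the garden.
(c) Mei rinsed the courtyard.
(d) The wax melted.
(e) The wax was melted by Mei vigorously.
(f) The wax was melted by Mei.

(a) Not entailed — Ravi rinsed the courtyard, not the wallet; the wallet belongs to the carrying event.
(b) Not entailed — the passage has Noor carrying the wallet, not Ravi.
(c) Not entailed — the passage has Ravi rinsing the courtyard, not Mei.
(d) Entailed — 'Mei melted the wax' is causative; it entails the inchoative 'the wax melted'.
(e) Entailed — every conjunct here is already in the original melting event.
(f) Entailed — the original entails any weakening of itself; this just drops 'vigorously', 'on the deck'.

(d), (e), (f)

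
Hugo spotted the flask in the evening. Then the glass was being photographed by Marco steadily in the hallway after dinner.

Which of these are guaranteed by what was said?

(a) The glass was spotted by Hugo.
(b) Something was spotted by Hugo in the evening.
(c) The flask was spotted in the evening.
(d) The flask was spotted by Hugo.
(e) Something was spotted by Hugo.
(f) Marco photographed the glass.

(b), (c), (d), (e)

(a) Not entailed — Hugo spotted the flask, not the glass; the glass belongs to the photographing event.
(b) Entailed — the original entails any weakening of itself; this just generalizes the patient.
(c) Entailed — generalizing the agent leaves a sub-description the original still satisfies.
(d) Entailed — every conjunct here is already in the original spotting event.
(e) Entailed — every conjunct here is already in the original spotting event.
(f) Not entailed — 'was photographing' is progressive on an accomplishment; it does not entail the completed 'photographed'.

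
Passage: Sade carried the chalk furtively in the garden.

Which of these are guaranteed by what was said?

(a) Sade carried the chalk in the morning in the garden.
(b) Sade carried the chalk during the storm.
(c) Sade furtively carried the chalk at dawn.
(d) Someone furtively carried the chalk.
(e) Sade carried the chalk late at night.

(d)

(a) Not entailed — 'in the morning' adds information not in the original event.
(b) Not entailed — 'during the storm' adds information not in the original event.
(c) Not entailed — 'at dawn' adds information not in the original event.
(d) Entailed — the original entails any weakening of itself; this just drops 'in the garden' and generalizes the agent.
(e) Not entailed — 'late at night' adds information not in the original event.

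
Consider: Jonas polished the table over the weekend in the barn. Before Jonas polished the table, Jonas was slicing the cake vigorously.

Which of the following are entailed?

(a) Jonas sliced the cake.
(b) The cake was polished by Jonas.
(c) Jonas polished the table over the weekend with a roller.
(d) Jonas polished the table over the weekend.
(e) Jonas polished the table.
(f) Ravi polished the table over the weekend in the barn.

(d), (e)

(a) Not entailed — 'was slicing' is progressive on an accomplishment; it does not entail the completed 'sliced'.
(b) Not entailed — Jonas polished the table, not the cake; the cake belongs to the slicing event.
(c) Not entailed — 'with a roller' adds information not in the original event.
(d) Entailed — the original entails any weakening of itself; this just drops 'in the barn'.
(e) Entailed — every conjunct here is already in the original polishing event.
(f) Not entailed — the passage has Jonas polishing the table, not Ravi.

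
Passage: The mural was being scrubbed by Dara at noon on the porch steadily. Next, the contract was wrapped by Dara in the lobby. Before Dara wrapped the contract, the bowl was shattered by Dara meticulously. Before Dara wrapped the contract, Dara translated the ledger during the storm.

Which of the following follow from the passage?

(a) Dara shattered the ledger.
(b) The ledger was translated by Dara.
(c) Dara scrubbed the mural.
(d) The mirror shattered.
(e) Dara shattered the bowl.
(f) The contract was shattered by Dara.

(b), (c), (e)

(a) Not entailed — Dara shattered the bowl, not the ledger; the ledger belongs to the translating event.
(b) Entailed — the original entails any weakening of itself; this just drops 'during the storm'.
(c) Entailed — 'scrub' is an activity; 'was scrubbing' entails that some scrubbing happened, so 'scrubbed' holds.
(d) Not entailed — the bowl is what shattered, not the mirror.
(e) Entailed — this follows by dropping conjuncts from the shattering event's description.
(f) Not entailed — Dara shattered the bowl, not the contract; the contract belongs to the wrapping event.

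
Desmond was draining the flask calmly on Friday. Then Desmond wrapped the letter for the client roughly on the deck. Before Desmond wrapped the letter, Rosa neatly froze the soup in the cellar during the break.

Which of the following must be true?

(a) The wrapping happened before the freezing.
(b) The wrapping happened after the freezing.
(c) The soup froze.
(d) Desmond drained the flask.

(a) Not entailed — the narrative places the freezing before the wrapping, not after.
(b) Entailed — the narrative places the freezing before the wrapping.
(c) Entailed — 'Rosa froze the soup' is causative; it entails the inchoative 'the soup froze'.
(d) Not entailed — 'was draining' is progressive on an accomplishment; it does not entail the completed 'drained'.

(b), (c)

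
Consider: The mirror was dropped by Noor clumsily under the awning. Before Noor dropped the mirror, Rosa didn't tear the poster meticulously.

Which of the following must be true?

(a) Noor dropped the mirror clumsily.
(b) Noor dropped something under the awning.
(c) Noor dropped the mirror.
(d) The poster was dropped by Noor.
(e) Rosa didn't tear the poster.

(a) Entailed — this follows by dropping conjuncts from the dropping event's description.
(b) Entailed — every conjunct here is already in the original dropping event.
(c) Entailed — dropping 'under the awning', 'clumsily' leaves a sub-description the original still satisfies.
(d) Not entailed — Noor dropped the mirror, not the poster; the poster belongs to the tearing event.
(e) Not entailed — dropping 'meticulously' under negation is not valid — the original leaves open that Rosa tore the poster some other way.

(a), (b), (c)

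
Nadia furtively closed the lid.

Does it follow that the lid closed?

yes

'Nadia closed the lid' is the causative; it entails the inchoative 'the lid closed'.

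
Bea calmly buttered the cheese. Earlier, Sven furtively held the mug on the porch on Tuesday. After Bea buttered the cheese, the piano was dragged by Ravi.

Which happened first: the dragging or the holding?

The connectives place the holding before the dragging.

the holding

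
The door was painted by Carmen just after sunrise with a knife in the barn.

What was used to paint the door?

'with a knife' marks the instrument of the painting event.

a knife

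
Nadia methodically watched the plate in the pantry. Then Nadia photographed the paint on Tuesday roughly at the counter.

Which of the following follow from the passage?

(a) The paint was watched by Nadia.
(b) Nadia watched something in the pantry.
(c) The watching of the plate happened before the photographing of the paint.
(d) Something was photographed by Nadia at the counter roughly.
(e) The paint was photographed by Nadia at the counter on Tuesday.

(b), (c), (d), (e)

(a) Not entailed — Nadia watched the plate, not the paint; the paint belongs to the photographing event.
(b) Entailed — the original entails any weakening of itself; this just drops 'methodically' and generalizes the patient.
(c) Entailed — the narrative places the watching before the photographing.
(d) Entailed — dropping 'on Tuesday' and generalizing the patient leaves a sub-description the original still satisfies.
(e) Entailed — the original entails any weakening of itself; this just drops 'roughly'.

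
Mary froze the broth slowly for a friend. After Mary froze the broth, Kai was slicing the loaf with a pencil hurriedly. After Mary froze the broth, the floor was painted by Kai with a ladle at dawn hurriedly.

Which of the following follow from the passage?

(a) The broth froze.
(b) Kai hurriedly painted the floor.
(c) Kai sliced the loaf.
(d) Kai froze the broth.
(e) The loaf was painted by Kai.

(a), (b)

(a) Entailed — 'Mary froze the broth' is causative; it entails the inchoative 'the broth froze'.
(b) Entailed — dropping 'at dawn', 'with a ladle' leaves a sub-description the original still satisfies.
(c) Not entailed — 'was slicing' is progressive on an accomplishment; it does not entail the completed 'sliced'.
(d) Not entailed — the passage has Mary freezing the broth, not Kai.
(e) Not entailed — Kai painted the floor, not the loaf; the loaf belongs to the slicing event.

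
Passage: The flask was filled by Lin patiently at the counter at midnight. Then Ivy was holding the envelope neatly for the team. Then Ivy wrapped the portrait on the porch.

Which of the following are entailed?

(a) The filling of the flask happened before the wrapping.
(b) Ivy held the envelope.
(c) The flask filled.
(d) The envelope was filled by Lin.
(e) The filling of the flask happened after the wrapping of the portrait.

(a), (b), (c)

(a) Entailed — the narrative places the filling before the wrapping.
(b) Entailed — 'hold' is an activity; 'was holding' entails that some holding happened, so 'held' holds.
(c) Entailed — 'Lin filled the flask' is causative; it entails the inchoative 'the flask filled'.
(d) Not entailed — Lin filled the flask, not the envelope; the envelope belongs to the holding event.
(e) Not entailed — the narrative places the filling before the wrapping, not after.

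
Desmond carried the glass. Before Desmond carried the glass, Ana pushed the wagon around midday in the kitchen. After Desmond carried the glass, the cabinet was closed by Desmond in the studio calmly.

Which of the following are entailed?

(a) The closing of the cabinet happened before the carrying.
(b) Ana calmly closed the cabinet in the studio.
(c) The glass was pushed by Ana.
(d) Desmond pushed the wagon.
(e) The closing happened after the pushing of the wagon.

(e)

(a) Not entailed — the narrative places the carrying before the closing, not after.
(b) Not entailed — the passage has Desmond closing the cabinet, not Ana.
(c) Not entailed — Ana pushed the wagon, not the glass; the glass belongs to the carrying event.
(d) Not entailed — the passage has Ana pushing the wagon, not Desmond.
(e) Entailed — the narrative places the pushing before the closing.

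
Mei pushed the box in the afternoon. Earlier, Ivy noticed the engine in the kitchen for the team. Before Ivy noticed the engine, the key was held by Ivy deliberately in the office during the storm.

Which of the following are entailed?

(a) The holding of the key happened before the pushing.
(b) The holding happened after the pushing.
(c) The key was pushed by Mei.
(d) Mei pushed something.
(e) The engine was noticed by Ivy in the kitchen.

(a) Entailed — the narrative places the holding before the pushing.
(b) Not entailed — the narrative places the holding before the pushing, not after.
(c) Not entailed — Mei pushed the box, not the key; the key belongs to the holding event.
(d) Entailed — every conjunct here is already in the original pushing event.
(e) Entailed — dropping 'for the team' leaves a sub-description the original still satisfies.

(a), (d), (e)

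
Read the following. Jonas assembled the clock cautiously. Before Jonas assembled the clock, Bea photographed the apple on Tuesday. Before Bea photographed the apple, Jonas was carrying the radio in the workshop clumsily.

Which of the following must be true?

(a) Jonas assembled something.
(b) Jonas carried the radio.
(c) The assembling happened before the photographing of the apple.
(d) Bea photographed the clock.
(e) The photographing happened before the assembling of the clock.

(a), (b), (e)

(a) Entailed — the original entails any weakening of itself; this just drops 'cautiously' and generalizes the patient.
(b) Entailed — 'carry' is an activity; 'was carrying' entails that some carrying happened, so 'carried' holds.
(c) Not entailed — the narrative places the photographing before the assembling, not after.
(d) Not entailed — Bea photographed the apple, not the clock; the clock belongs to the assembling event.
(e) Entailed — the narrative places the photographing before the assembling.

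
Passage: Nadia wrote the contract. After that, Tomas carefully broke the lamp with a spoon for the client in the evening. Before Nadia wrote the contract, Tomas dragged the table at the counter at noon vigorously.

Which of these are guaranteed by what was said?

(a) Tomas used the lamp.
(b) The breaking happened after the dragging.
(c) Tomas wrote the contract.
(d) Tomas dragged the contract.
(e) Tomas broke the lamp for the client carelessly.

(a) Not entailed — the lamp is the patient, not an instrument — Tomas used a spoon.
(b) Entailed — the narrative places the dragging before the breaking.
(c) Not entailed — the passage has Nadia writing the contract, not Tomas.
(d) Not entailed — Tomas dragged the table, not the contract; the contract belongs to the writing event.
(e) Not entailed — 'carelessly' adds a manner not in (and inconsistent with) the original.

(b)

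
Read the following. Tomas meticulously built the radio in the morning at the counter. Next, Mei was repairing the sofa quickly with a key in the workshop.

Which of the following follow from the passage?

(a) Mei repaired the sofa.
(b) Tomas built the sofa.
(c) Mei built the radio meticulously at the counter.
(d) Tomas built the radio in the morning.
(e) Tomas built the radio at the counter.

(d), (e)

(a) Not entailed — 'was repairing' is progressive on an accomplishment; it does not entail the completed 'repaired'.
(b) Not entailed — Tomas built the radio, not the sofa; the sofa belongs to the repairing event.
(c) Not entailed — the passage has Tomas building the radio, not Mei.
(d) Entailed — dropping 'meticulously', 'at the counter' leaves a sub-description the original still satisfies.
(e) Entailed — this follows by dropping conjuncts from the building event's description.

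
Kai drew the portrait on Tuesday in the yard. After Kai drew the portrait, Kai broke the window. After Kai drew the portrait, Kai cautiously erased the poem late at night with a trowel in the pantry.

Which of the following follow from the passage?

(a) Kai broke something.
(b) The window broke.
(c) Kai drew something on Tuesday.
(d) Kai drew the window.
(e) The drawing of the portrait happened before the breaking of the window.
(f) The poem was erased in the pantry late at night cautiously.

(a), (b), (c), (e), (f)

(a) Entailed — every conjunct here is already in the original breaking event.
(b) Entailed — 'Kai broke the window' is causative; it entails the inchoative 'the window broke'.
(c) Entailed — every conjunct here is already in the original drawing event.
(d) Not entailed — Kai drew the portrait, not the window; the window belongs to the breaking event.
(e) Entailed — the narrative places the drawing before the breaking.
(f) Entailed — this follows by dropping conjuncts from the erasing event's description.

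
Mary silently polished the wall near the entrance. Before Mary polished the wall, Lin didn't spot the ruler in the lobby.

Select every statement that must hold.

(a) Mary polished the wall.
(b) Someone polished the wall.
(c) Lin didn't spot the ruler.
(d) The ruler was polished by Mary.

(a), (b)

(a) Entailed — every conjunct here is already in the original polishing event.
(b) Entailed — every conjunct here is already in the original polishing event.
(c) Not entailed — dropping 'in the lobby' under negation is not valid — the original leaves open that Lin spotted the ruler some other way.
(d) Not entailed — Mary polished the wall, not the ruler; the ruler belongs to the spotting event.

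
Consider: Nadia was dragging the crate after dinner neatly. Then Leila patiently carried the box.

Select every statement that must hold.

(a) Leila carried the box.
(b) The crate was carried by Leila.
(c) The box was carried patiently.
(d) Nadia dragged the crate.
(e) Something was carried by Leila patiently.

(a) Entailed — dropping 'patiently' leaves a sub-description the original still satisfies.
(b) Not entailed — Leila carried the box, not the crate; the crate belongs to the dragging event.
(c) Entailed — every conjunct here is already in the original carrying event.
(d) Entailed — 'drag' is an activity; 'was dragging' entails that some dragging happened, so 'dragged' holds.
(e) Entailed — every conjunct here is already in the original carrying event.

(a), (c), (d), (e)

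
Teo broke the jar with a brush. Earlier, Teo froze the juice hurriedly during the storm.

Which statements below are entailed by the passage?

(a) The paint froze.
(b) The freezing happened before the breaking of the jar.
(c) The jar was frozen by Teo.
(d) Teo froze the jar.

(b)

(a) Not entailed — the juice is what froze, not the paint.
(b) Entailed — the narrative places the freezing before the breaking.
(c) Not entailed — Teo froze the juice, not the jar; the jar belongs to the breaking event.
(d) Not entailed — Teo froze the juice, not the jar; the jar belongs to the breaking event.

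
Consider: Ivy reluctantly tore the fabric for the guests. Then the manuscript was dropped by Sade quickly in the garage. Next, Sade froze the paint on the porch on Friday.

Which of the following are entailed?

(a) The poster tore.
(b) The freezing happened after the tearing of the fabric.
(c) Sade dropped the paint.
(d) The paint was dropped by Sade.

(b)

(a) Not entailed — the fabric is what tore, not the poster.
(b) Entailed — the narrative places the tearing before the freezing.
(c) Not entailed — Sade dropped the manuscript, not the paint; the paint belongs to the freezing event.
(d) Not entailed — Sade dropped the manuscript, not the paint; the paint belongs to the freezing event.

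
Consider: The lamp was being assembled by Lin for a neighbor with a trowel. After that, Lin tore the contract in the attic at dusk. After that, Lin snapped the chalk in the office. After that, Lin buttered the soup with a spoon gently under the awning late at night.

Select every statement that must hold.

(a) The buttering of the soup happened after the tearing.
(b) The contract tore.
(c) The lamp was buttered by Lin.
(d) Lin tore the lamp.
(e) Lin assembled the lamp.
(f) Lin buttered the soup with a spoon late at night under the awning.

(a) Entailed — the narrative places the tearing before the buttering.
(b) Entailed — 'Lin tore the contract' is causative; it entails the inchoative 'the contract tore'.
(c) Not entailed — Lin buttered the soup, not the lamp; the lamp belongs to the assembling event.
(d) Not entailed — Lin tore the contract, not the lamp; the lamp belongs to the assembling event.
(e) Not entailed — 'was assembling' is progressive on an accomplishment; it does not entail the completed 'assembled'.
(f) Entailed — every conjunct here is already in the original buttering event.

(a), (b), (f)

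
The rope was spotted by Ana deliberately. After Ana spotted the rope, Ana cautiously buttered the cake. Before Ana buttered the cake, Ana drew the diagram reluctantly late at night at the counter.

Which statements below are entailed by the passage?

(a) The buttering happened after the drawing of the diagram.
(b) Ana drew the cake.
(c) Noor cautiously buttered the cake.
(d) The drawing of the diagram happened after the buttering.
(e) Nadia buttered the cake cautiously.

(a)

(a) Entailed — the narrative places the drawing before the buttering.
(b) Not entailed — Ana drew the diagram, not the cake; the cake belongs to the buttering event.
(c) Not entailed — the passage has Ana buttering the cake, not Noor.
(d) Not entailed — the narrative places the drawing before the buttering, not after.
(e) Not entailed — the passage has Ana buttering the cake, not Nadia.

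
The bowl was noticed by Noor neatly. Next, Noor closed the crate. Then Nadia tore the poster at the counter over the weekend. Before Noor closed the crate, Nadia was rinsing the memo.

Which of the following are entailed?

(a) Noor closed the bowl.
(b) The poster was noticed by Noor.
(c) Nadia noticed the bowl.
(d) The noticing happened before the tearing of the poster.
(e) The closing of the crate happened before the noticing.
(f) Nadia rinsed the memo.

(a) Not entailed — Noor closed the crate, not the bowl; the bowl belongs to the noticing event.
(b) Not entailed — Noor noticed the bowl, not the poster; the poster belongs to the tearing event.
(c) Not entailed — the passage has Noor noticing the bowl, not Nadia.
(d) Entailed — the narrative places the noticing before the tearing.
(e) Not entailed — the narrative places the noticing before the closing, not after.
(f) Entailed — 'rinse' is an activity; 'was rinsing' entails that some rinsing happened, so 'rinsed' holds.

(d), (f)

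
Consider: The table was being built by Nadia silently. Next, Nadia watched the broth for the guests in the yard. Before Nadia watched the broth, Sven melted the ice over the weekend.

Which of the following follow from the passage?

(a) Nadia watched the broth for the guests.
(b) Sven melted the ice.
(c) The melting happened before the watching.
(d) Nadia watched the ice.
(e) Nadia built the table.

(a) Entailed — every conjunct here is already in the original watching event.
(b) Entailed — dropping 'over the weekend' leaves a sub-description the original still satisfies.
(c) Entailed — the narrative places the melting before the watching.
(d) Not entailed — Nadia watched the broth, not the ice; the ice belongs to the melting event.
(e) Not entailed — 'was building' is progressive on an accomplishment; it does not entail the completed 'built'.

(a), (b), (c)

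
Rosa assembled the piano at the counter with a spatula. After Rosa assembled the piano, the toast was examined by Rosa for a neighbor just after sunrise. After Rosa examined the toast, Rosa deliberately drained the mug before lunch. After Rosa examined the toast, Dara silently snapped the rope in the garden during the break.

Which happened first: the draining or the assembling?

the assembling

The connectives place the assembling before the draining.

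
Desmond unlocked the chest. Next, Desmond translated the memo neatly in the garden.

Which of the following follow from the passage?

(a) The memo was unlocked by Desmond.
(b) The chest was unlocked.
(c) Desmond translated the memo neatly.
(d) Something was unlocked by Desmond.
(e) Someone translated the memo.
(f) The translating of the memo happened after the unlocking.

(a) Not entailed — Desmond unlocked the chest, not the memo; the memo belongs to the translating event.
(b) Entailed — generalizing the agent leaves a sub-description the original still satisfies.
(c) Entailed — the original entails any weakening of itself; this just drops 'in the garden'.
(d) Entailed — this follows by dropping conjuncts from the unlocking event's description.
(e) Entailed — the original entails any weakening of itself; this just drops 'in the garden', 'neatly' and generalizes the agent.
(f) Entailed — the narrative places the unlocking before the translating.

(b), (c), (d), (e), (f)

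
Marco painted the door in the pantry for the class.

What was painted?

'the door' marks the patient of the painting event.

the door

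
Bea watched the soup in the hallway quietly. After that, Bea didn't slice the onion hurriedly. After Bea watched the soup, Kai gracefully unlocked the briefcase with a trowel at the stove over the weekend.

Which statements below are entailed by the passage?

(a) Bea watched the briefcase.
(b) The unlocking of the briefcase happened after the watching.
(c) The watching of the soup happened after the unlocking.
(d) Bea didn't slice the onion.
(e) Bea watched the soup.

(a) Not entailed — Bea watched the soup, not the briefcase; the briefcase belongs to the unlocking event.
(b) Entailed — the narrative places the watching before the unlocking.
(c) Not entailed — the narrative places the watching before the unlocking, not after.
(d) Not entailed — dropping 'hurriedly' under negation is not valid — the original leaves open that Bea sliced the onion some other way.
(e) Entailed — every conjunct here is already in the original watching event.

(b), (e)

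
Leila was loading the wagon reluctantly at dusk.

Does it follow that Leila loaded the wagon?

'was loading' is progressive; for an accomplishment like 'load the wagon', it doesn't entail completion.

no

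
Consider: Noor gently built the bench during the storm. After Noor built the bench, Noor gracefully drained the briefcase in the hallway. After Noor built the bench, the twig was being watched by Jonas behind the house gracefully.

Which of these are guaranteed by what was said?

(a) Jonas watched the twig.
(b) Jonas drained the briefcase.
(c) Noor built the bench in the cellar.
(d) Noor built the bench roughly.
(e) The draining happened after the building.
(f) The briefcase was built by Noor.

(a), (e)

(a) Entailed — 'watch' is an activity; 'was watching' entails that some watching happened, so 'watched' holds.
(b) Not entailed — the passage has Noor draining the briefcase, not Jonas.
(c) Not entailed — 'in the cellar' adds information not in the original event.
(d) Not entailed — 'roughly' adds a manner not in (and inconsistent with) the original.
(e) Entailed — the narrative places the building before the draining.
(f) Not entailed — Noor built the bench, not the briefcase; the briefcase belongs to the draining event.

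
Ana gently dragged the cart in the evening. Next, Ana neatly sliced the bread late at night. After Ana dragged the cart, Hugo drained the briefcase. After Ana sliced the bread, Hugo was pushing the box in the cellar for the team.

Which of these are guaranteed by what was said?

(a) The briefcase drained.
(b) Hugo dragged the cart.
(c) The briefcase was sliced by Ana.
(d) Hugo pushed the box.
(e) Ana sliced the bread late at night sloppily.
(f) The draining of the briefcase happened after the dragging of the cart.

(a) Entailed — 'Hugo drained the briefcase' is causative; it entails the inchoative 'the briefcase drained'.
(b) Not entailed — the passage has Ana dragging the cart, not Hugo.
(c) Not entailed — Ana sliced the bread, not the briefcase; the briefcase belongs to the draining event.
(d) Entailed — 'push' is an activity; 'was pushing' entails that some pushing happened, so 'pushed' holds.
(e) Not entailed — 'sloppily' adds a manner not in (and inconsistent with) the original.
(f) Entailed — the narrative places the dragging before the draining.

(a), (d), (f)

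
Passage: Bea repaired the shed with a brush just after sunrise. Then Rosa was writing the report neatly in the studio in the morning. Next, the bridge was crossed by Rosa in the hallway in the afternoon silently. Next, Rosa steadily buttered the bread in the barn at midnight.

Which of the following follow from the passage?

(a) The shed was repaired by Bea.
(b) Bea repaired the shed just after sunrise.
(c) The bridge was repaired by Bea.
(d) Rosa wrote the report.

(a), (b)

(a) Entailed — this follows by dropping conjuncts from the repairing event's description.
(b) Entailed — this follows by dropping conjuncts from the repairing event's description.
(c) Not entailed — Bea repaired the shed, not the bridge; the bridge belongs to the crossing event.
(d) Not entailed — 'was writing' is progressive on an accomplishment; it does not entail the completed 'wrote'.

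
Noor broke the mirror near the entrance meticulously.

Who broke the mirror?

'Noor' marks the agent of the breaking event.

Noor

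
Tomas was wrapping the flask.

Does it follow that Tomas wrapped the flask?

'was wrapping' is progressive; for an accomplishment like 'wrap the flask', it doesn't entail completion.

no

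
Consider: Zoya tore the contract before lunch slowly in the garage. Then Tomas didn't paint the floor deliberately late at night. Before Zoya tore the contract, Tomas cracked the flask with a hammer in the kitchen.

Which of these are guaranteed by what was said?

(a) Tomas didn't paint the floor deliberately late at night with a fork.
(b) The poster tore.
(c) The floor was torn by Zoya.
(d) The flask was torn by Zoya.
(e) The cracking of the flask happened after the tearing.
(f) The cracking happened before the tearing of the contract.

(a), (f)

(a) Entailed — under negation, adding a further restriction is entailed: if no such painting event occurred, none occurred with a fork either.
(b) Not entailed — the contract is what tore, not the poster.
(c) Not entailed — Zoya tore the contract, not the floor; the floor belongs to the painting event.
(d) Not entailed — Zoya tore the contract, not the flask; the flask belongs to the cracking event.
(e) Not entailed — the narrative places the cracking before the tearing, not after.
(f) Entailed — the narrative places the cracking before the tearing.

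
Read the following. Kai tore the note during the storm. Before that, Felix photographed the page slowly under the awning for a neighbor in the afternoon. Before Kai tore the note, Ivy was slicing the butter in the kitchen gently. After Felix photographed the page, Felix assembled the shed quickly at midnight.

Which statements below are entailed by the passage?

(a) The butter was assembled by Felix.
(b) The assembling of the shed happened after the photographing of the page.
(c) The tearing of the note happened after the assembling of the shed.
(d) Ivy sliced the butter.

(a) Not entailed — Felix assembled the shed, not the butter; the butter belongs to the slicing event.
(b) Entailed — the narrative places the photographing before the assembling.
(c) Not entailed — the narrative doesn't order the assembling relative to the tearing.
(d) Not entailed — 'was slicing' is progressive on an accomplishment; it does not entail the completed 'sliced'.

(b)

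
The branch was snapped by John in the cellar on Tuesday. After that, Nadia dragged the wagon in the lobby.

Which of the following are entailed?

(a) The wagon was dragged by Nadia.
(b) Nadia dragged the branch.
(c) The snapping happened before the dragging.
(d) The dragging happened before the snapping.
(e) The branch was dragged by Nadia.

(a) Entailed — dropping 'in the lobby' leaves a sub-description the original still satisfies.
(b) Not entailed — Nadia dragged the wagon, not the branch; the branch belongs to the snapping event.
(c) Entailed — the narrative places the snapping before the dragging.
(d) Not entailed — the narrative places the snapping before the dragging, not after.
(e) Not entailed — Nadia dragged the wagon, not the branch; the branch belongs to the snapping event.

(a), (c)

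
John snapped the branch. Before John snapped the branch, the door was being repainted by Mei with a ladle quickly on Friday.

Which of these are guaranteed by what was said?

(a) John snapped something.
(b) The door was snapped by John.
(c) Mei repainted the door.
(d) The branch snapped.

(a), (d)

(a) Entailed — generalizing the patient leaves a sub-description the original still satisfies.
(b) Not entailed — John snapped the branch, not the door; the door belongs to the repainting event.
(c) Not entailed — 'was repainting' is progressive on an accomplishment; it does not entail the completed 'repainted'.
(d) Entailed — 'John snapped the branch' is causative; it entails the inchoative 'the branch snapped'.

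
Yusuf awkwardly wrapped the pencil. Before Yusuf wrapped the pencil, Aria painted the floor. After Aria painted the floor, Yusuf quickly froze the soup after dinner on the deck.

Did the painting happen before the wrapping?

yes

The narrative orders the painting before the wrapping.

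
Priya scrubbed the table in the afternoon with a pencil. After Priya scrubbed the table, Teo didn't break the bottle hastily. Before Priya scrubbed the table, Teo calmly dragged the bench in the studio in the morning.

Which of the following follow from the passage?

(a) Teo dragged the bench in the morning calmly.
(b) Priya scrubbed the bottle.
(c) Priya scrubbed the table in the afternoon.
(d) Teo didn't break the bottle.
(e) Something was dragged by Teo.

(a), (c), (e)

(a) Entailed — dropping 'in the studio' leaves a sub-description the original still satisfies.
(b) Not entailed — Priya scrubbed the table, not the bottle; the bottle belongs to the breaking event.
(c) Entailed — dropping 'with a pencil' leaves a sub-description the original still satisfies.
(d) Not entailed — dropping 'hastily' under negation is not valid — the original leaves open that Teo broke the bottle some other way.
(e) Entailed — this follows by dropping conjuncts from the dragging event's description.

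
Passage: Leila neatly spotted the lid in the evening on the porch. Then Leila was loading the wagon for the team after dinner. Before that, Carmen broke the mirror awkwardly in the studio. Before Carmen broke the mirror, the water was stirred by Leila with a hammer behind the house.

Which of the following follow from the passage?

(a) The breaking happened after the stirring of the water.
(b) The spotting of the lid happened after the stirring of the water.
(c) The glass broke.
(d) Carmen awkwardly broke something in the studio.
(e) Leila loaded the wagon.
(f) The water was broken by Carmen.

(a) Entailed — the narrative places the stirring before the breaking.
(b) Not entailed — the narrative doesn't order the stirring relative to the spotting.
(c) Not entailed — the mirror is what broke, not the glass.
(d) Entailed — the original entails any weakening of itself; this just generalizes the patient.
(e) Not entailed — 'was loading' is progressive on an accomplishment; it does not entail the completed 'loaded'.
(f) Not entailed — Carmen broke the mirror, not the water; the water belongs to the stirring event.

(a), (d)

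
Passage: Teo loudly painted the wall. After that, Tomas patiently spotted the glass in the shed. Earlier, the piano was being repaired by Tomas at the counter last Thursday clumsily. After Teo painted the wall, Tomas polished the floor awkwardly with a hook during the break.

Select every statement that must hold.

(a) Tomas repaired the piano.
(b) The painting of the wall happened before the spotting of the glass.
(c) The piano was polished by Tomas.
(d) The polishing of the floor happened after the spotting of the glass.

(a) Not entailed — 'was repairing' is progressive on an accomplishment; it does not entail the completed 'repaired'.
(b) Entailed — the narrative places the painting before the spotting.
(c) Not entailed — Tomas polished the floor, not the piano; the piano belongs to the repairing event.
(d) Not entailed — the narrative doesn't order the spotting relative to the polishing.

(b)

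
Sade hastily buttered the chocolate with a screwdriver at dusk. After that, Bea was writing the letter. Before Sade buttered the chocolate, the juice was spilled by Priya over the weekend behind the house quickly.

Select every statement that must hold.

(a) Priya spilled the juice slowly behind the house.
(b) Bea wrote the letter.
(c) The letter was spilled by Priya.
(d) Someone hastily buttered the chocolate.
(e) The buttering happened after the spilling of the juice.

(a) Not entailed — 'slowly' adds a manner not in (and inconsistent with) the original.
(b) Not entailed — 'was writing' is progressive on an accomplishment; it does not entail the completed 'wrote'.
(c) Not entailed — Priya spilled the juice, not the letter; the letter belongs to the writing event.
(d) Entailed — this follows by dropping conjuncts from the buttering event's description.
(e) Entailed — the narrative places the spilling before the buttering.

(d), (e)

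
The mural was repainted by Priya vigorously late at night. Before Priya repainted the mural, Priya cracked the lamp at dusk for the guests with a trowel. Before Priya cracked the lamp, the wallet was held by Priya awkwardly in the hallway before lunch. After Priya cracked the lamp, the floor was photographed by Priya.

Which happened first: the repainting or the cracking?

the cracking

The connectives place the cracking before the repainting.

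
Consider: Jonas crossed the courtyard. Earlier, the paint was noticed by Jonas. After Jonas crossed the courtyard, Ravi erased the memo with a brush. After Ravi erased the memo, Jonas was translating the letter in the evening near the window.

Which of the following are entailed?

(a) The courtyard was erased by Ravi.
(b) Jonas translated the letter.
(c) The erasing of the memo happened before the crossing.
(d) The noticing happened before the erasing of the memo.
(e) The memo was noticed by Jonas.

(d)

(a) Not entailed — Ravi erased the memo, not the courtyard; the courtyard belongs to the crossing event.
(b) Not entailed — 'was translating' is progressive on an accomplishment; it does not entail the completed 'translated'.
(c) Not entailed — the narrative places the crossing before the erasing, not after.
(d) Entailed — the narrative places the noticing before the erasing.
(e) Not entailed — Jonas noticed the paint, not the memo; the memo belongs to the erasing event.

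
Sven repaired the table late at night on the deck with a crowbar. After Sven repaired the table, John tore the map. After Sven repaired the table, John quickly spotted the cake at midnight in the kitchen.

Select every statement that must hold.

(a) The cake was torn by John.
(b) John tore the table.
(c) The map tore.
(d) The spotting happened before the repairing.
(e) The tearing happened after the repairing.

(c), (e)

(a) Not entailed — John tore the map, not the cake; the cake belongs to the spotting event.
(b) Not entailed — John tore the map, not the table; the table belongs to the repairing event.
(c) Entailed — 'John tore the map' is causative; it entails the inchoative 'the map tore'.
(d) Not entailed — the narrative places the repairing before the spotting, not after.
(e) Entailed — the narrative places the repairing before the tearing.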